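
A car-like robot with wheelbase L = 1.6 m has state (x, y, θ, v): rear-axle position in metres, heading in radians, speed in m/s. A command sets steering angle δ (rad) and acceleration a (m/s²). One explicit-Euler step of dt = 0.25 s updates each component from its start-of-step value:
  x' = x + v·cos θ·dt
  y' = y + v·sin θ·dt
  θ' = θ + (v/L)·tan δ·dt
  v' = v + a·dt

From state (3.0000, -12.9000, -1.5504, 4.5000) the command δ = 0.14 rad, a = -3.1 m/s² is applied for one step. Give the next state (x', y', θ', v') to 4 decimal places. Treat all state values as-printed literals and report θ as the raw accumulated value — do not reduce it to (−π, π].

x' = 3.0000 + 4.5000·cos(-1.5504)·0.25 = 3.0229
y' = -12.9000 + 4.5000·sin(-1.5504)·0.25 = -14.0248
θ' = -1.5504 + (4.5000/1.6)·tan(0.14)·0.25 = -1.4513
v' = 4.5000 − 3.1000·0.25 = 3.7250

(3.0229, -14.0248, -1.4513, 3.7250)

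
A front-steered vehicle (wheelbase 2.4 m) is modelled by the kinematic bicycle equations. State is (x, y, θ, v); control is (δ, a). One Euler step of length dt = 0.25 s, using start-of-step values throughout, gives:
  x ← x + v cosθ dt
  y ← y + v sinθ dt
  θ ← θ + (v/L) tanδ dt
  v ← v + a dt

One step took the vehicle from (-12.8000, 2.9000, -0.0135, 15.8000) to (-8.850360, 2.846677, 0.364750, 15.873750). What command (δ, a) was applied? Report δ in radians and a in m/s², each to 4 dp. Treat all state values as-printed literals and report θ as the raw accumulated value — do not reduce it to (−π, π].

δ = 0.2259, a = 0.2950

a = (v'−v)/dt = (0.073750)/0.25 = 0.2950
Δθ = θ'−θ = 0.378250;  (v·dt/L) = 15.8000·0.25/2.4 = 1.645833
tan δ = Δθ·L/(v·dt) = 0.229823  →  δ = 0.2259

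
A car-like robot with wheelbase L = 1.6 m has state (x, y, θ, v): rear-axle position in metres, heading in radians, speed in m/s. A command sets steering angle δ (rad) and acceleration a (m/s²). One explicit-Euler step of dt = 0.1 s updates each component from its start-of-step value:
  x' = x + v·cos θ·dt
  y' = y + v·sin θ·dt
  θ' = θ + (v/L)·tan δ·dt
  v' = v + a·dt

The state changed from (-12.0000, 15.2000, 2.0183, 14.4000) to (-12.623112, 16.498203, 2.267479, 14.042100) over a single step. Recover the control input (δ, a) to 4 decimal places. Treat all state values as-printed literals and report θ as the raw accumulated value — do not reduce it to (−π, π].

a = (v'−v)/dt = (-0.357900)/0.1 = -3.5790
Δθ = θ'−θ = 0.249179;  (v·dt/L) = 14.4000·0.1/1.6 = 0.900000
tan δ = Δθ·L/(v·dt) = 0.276866  →  δ = 0.2701

δ = 0.2701, a = -3.5790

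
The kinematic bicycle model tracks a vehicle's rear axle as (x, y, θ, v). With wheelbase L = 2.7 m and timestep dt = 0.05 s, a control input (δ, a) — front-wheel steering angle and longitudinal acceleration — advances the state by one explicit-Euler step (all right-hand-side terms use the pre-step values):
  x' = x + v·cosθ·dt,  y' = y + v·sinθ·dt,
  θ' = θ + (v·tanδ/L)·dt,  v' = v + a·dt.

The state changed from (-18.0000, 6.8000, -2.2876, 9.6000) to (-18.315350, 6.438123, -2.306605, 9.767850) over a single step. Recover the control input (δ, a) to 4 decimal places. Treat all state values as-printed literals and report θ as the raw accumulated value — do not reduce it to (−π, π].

δ = -0.1065, a = 3.3570

a = (v'−v)/dt = (0.167850)/0.05 = 3.3570
Δθ = θ'−θ = -0.019005;  (v·dt/L) = 9.6000·0.05/2.7 = 0.177778
tan δ = Δθ·L/(v·dt) = -0.106903  →  δ = -0.1065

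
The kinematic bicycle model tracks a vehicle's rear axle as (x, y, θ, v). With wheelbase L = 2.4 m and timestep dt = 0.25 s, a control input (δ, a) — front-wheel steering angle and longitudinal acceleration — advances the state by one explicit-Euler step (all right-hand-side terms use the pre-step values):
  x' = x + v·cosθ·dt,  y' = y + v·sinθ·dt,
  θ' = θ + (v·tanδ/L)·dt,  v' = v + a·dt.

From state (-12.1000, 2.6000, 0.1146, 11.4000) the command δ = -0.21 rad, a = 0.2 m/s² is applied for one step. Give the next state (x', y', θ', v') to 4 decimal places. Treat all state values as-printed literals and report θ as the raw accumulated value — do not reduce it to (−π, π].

(-9.2687, 2.9259, -0.1385, 11.4500)

x' = -12.1000 + 11.4000·cos(0.1146)·0.25 = -9.2687
y' = 2.6000 + 11.4000·sin(0.1146)·0.25 = 2.9259
θ' = 0.1146 + (11.4000/2.4)·tan(-0.21)·0.25 = -0.1385
v' = 11.4000 + 0.2000·0.25 = 11.4500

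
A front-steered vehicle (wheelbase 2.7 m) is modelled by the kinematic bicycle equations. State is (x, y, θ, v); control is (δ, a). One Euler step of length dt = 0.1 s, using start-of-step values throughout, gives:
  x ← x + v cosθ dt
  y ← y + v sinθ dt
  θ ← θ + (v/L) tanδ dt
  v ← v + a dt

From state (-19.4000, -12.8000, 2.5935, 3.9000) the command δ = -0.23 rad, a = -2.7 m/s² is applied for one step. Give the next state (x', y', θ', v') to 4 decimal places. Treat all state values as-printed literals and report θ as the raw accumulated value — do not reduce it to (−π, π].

x' = -19.4000 + 3.9000·cos(2.5935)·0.1 = -19.7329
y' = -12.8000 + 3.9000·sin(2.5935)·0.1 = -12.5968
θ' = 2.5935 + (3.9000/2.7)·tan(-0.23)·0.1 = 2.5597
v' = 3.9000 − 2.7000·0.1 = 3.6300

(-19.7329, -12.5968, 2.5597, 3.6300)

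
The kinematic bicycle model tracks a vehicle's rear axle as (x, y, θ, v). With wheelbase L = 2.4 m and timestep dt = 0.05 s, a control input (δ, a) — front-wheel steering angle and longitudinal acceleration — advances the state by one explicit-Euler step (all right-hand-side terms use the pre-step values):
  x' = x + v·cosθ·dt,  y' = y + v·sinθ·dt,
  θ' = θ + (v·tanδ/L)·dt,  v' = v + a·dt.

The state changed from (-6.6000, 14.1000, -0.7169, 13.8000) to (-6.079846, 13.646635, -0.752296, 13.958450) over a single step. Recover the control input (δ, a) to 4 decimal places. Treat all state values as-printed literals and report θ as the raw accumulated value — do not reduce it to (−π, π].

δ = -0.1225, a = 3.1690

a = (v'−v)/dt = (0.158450)/0.05 = 3.1690
Δθ = θ'−θ = -0.035396;  (v·dt/L) = 13.8000·0.05/2.4 = 0.287500
tan δ = Δθ·L/(v·dt) = -0.123117  →  δ = -0.1225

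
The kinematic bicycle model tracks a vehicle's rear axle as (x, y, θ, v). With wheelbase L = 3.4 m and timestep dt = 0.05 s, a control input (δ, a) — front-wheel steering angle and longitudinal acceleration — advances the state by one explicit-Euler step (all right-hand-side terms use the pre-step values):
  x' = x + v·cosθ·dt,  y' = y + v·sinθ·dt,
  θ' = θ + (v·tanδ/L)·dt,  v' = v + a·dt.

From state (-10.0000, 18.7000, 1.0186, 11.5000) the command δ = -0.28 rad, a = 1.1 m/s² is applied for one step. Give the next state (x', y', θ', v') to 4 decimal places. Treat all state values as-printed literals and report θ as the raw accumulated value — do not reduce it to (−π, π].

x' = -10.0000 + 11.5000·cos(1.0186)·0.05 = -9.6984
y' = 18.7000 + 11.5000·sin(1.0186)·0.05 = 19.1895
θ' = 1.0186 + (11.5000/3.4)·tan(-0.28)·0.05 = 0.9700
v' = 11.5000 + 1.1000·0.05 = 11.5550

(-9.6984, 19.1895, 0.9700, 11.5550)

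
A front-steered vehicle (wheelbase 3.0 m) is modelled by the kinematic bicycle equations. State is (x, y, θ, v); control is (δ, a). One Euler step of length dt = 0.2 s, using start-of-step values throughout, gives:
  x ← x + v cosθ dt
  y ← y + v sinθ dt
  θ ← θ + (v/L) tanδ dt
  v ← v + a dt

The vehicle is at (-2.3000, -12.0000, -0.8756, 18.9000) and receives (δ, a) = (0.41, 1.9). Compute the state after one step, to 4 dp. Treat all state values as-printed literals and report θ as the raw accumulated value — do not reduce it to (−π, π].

x' = -2.3000 + 18.9000·cos(-0.8756)·0.2 = 0.1212
y' = -12.0000 + 18.9000·sin(-0.8756)·0.2 = -14.9028
θ' = -0.8756 + (18.9000/3.0)·tan(0.41)·0.2 = -0.3280
v' = 18.9000 + 1.9000·0.2 = 19.2800

(0.1212, -14.9028, -0.3280, 19.2800)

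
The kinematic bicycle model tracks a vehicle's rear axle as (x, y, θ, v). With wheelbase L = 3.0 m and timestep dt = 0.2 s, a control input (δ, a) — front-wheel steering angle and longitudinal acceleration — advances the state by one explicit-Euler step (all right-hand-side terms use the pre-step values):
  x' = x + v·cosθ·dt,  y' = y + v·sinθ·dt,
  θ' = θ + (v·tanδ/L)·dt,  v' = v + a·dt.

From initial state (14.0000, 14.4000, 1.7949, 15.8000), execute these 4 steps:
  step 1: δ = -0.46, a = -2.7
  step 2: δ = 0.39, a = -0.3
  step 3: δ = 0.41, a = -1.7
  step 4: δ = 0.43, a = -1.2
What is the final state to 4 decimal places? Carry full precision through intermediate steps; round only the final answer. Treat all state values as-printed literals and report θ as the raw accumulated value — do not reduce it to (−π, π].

(12.2472, 25.9334, 2.5860, 14.6200)

after step 1 (δ=-0.46, a=-2.7): (13.297745, 17.480980, 1.273027, 15.260000)
after step 2 (δ=0.39, a=-0.3): (14.193166, 20.398672, 1.691207, 15.200000)
after step 3 (δ=0.41, a=-1.7): (13.828001, 23.416660, 2.131633, 14.860000)
after step 4 (δ=0.43, a=-1.2): (12.247208, 25.933380, 2.585974, 14.620000)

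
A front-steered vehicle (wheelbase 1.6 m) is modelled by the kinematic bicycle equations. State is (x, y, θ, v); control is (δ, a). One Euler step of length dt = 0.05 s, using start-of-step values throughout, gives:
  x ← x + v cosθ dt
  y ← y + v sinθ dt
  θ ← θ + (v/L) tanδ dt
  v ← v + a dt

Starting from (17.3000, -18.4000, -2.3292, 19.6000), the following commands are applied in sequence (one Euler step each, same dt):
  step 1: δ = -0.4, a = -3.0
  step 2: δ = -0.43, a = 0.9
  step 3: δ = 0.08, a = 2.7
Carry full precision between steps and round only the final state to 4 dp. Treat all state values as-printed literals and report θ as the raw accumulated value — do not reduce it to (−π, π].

after step 1 (δ=-0.4, a=-3.0): (16.625992, -19.111416, -2.588161, 19.450000)
after step 2 (δ=-0.43, a=0.9): (15.798661, -19.622572, -2.866916, 19.495000)
after step 3 (δ=0.08, a=2.7): (14.860451, -19.886958, -2.818075, 19.630000)

(14.8605, -19.8870, -2.8181, 19.6300)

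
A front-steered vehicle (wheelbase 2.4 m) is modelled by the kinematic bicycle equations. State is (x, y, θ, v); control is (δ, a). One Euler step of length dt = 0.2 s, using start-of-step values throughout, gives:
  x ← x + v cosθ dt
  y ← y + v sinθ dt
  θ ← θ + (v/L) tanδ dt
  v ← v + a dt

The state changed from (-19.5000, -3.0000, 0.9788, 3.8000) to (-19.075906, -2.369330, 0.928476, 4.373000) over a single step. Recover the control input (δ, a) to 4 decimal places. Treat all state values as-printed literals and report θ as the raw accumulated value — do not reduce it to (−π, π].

a = (v'−v)/dt = (0.573000)/0.2 = 2.8650
Δθ = θ'−θ = -0.050324;  (v·dt/L) = 3.8000·0.2/2.4 = 0.316667
tan δ = Δθ·L/(v·dt) = -0.158918  →  δ = -0.1576

δ = -0.1576, a = 2.8650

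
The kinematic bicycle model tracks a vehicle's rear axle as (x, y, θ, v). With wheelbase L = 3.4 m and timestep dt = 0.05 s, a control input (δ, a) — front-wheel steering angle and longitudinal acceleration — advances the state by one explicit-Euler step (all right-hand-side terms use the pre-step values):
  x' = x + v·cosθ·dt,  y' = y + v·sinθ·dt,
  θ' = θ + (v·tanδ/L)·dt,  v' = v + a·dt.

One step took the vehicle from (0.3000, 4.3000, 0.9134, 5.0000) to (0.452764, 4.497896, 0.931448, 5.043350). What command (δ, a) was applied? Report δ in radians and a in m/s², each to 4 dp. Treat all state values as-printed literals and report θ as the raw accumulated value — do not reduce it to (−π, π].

a = (v'−v)/dt = (0.043350)/0.05 = 0.8670
Δθ = θ'−θ = 0.018048;  (v·dt/L) = 5.0000·0.05/3.4 = 0.073529
tan δ = Δθ·L/(v·dt) = 0.245453  →  δ = 0.2407

δ = 0.2407, a = 0.8670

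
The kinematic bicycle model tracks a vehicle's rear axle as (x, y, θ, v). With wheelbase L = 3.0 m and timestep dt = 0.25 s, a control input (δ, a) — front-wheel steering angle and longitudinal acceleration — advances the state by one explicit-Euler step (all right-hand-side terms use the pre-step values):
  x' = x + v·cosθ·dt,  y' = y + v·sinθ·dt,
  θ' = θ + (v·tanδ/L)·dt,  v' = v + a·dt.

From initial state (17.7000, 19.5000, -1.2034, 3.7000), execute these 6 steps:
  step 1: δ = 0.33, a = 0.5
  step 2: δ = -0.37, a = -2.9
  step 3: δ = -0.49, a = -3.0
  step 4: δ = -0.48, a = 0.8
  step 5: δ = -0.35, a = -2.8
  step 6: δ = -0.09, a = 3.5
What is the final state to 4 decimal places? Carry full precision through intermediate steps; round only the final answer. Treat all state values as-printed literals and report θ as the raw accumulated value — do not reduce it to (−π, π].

(18.9411, 15.3870, -1.5526, 2.7250)

after step 1 (δ=0.33, a=0.5): (18.032248, 18.636729, -1.097788, 3.825000)
after step 2 (δ=-0.37, a=-2.9): (18.467883, 17.785474, -1.221420, 3.100000)
after step 3 (δ=-0.49, a=-3.0): (18.733175, 17.057294, -1.359211, 2.350000)
after step 4 (δ=-0.48, a=0.8): (18.856556, 16.482896, -1.461164, 2.550000)
after step 5 (δ=-0.35, a=-2.8): (18.926306, 15.849223, -1.538733, 1.850000)
after step 6 (δ=-0.09, a=3.5): (18.941133, 15.386961, -1.552646, 2.725000)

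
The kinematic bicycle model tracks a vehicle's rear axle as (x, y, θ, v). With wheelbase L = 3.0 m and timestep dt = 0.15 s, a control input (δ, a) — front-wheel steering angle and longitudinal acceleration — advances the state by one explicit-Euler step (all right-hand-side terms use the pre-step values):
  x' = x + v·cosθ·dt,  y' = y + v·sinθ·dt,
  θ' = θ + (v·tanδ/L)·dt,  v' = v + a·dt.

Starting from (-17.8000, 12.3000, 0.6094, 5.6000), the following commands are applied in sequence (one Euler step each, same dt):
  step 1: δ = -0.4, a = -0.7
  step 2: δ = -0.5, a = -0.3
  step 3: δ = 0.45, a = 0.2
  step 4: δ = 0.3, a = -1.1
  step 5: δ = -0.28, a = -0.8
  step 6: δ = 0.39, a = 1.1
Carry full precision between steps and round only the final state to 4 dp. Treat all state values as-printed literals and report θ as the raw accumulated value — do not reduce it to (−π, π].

after step 1 (δ=-0.4, a=-0.7): (-17.111207, 12.780795, 0.491018, 5.495000)
after step 2 (δ=-0.5, a=-0.3): (-16.384339, 13.169449, 0.340921, 5.450000)
after step 3 (δ=0.45, a=0.2): (-15.613889, 13.442785, 0.472554, 5.480000)
after step 4 (δ=0.3, a=-1.1): (-14.881973, 13.816927, 0.557312, 5.315000)
after step 5 (δ=-0.28, a=-0.8): (-14.205363, 14.238598, 0.480894, 5.195000)
after step 6 (δ=0.39, a=1.1): (-13.514494, 14.599058, 0.587666, 5.360000)

(-13.5145, 14.5991, 0.5877, 5.3600)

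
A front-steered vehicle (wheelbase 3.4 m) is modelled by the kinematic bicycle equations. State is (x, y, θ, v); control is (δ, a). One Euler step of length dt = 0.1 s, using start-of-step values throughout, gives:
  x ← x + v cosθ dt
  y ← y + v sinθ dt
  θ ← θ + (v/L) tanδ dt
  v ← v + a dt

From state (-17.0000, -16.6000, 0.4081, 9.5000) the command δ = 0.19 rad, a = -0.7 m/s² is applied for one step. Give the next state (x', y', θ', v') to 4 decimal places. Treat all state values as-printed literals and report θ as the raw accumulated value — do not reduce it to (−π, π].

x' = -17.0000 + 9.5000·cos(0.4081)·0.1 = -16.1280
y' = -16.6000 + 9.5000·sin(0.4081)·0.1 = -16.2230
θ' = 0.4081 + (9.5000/3.4)·tan(0.19)·0.1 = 0.4618
v' = 9.5000 − 0.7000·0.1 = 9.4300

(-16.1280, -16.2230, 0.4618, 9.4300)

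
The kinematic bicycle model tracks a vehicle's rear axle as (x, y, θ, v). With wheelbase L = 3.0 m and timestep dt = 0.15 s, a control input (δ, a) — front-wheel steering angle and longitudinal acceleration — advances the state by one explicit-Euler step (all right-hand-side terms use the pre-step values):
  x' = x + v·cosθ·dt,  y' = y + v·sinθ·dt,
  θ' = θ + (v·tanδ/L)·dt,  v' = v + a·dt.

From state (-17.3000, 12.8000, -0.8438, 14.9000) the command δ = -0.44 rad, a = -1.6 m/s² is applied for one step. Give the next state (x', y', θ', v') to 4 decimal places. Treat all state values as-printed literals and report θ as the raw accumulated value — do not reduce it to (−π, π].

x' = -17.3000 + 14.9000·cos(-0.8438)·0.15 = -15.8146
y' = 12.8000 + 14.9000·sin(-0.8438)·0.15 = 11.1301
θ' = -0.8438 + (14.9000/3.0)·tan(-0.44)·0.15 = -1.1945
v' = 14.9000 − 1.6000·0.15 = 14.6600

(-15.8146, 11.1301, -1.1945, 14.6600)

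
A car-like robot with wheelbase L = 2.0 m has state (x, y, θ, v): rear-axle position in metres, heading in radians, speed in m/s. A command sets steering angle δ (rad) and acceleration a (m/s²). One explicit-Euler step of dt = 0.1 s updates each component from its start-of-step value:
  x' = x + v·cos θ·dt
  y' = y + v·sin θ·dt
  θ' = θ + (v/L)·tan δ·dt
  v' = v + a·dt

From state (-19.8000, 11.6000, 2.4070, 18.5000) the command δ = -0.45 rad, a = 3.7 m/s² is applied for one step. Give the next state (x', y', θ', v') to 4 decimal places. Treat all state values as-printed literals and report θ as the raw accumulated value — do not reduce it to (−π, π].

x' = -19.8000 + 18.5000·cos(2.4070)·0.1 = -21.1729
y' = 11.6000 + 18.5000·sin(2.4070)·0.1 = 12.8400
θ' = 2.4070 + (18.5000/2.0)·tan(-0.45)·0.1 = 1.9602
v' = 18.5000 + 3.7000·0.1 = 18.8700

(-21.1729, 12.8400, 1.9602, 18.8700)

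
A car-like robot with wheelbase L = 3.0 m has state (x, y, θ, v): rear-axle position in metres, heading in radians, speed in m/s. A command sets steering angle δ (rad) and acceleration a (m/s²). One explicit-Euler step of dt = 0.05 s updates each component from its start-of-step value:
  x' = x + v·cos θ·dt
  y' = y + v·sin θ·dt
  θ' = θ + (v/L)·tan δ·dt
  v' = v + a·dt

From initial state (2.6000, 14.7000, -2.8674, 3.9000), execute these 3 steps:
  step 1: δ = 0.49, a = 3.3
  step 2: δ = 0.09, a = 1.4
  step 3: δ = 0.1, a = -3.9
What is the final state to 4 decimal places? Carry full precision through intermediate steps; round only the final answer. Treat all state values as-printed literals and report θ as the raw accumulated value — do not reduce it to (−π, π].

after step 1 (δ=0.49, a=3.3): (2.412284, 14.647200, -2.832730, 4.065000)
after step 2 (δ=0.09, a=1.4): (2.218652, 14.585417, -2.826616, 4.135000)
after step 3 (δ=0.1, a=-3.9): (2.022074, 14.521367, -2.819701, 3.940000)

(2.0221, 14.5214, -2.8197, 3.9400)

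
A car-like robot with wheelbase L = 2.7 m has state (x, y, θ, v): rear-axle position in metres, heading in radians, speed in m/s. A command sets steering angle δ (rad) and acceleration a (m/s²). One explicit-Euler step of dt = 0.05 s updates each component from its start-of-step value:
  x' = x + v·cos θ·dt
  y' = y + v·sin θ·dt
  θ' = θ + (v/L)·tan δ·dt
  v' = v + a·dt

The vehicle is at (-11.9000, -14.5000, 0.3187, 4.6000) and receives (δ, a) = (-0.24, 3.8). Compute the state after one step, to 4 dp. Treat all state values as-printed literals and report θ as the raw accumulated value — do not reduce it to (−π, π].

(-11.6816, -14.4279, 0.2979, 4.7900)

x' = -11.9000 + 4.6000·cos(0.3187)·0.05 = -11.6816
y' = -14.5000 + 4.6000·sin(0.3187)·0.05 = -14.4279
θ' = 0.3187 + (4.6000/2.7)·tan(-0.24)·0.05 = 0.2979
v' = 4.6000 + 3.8000·0.05 = 4.7900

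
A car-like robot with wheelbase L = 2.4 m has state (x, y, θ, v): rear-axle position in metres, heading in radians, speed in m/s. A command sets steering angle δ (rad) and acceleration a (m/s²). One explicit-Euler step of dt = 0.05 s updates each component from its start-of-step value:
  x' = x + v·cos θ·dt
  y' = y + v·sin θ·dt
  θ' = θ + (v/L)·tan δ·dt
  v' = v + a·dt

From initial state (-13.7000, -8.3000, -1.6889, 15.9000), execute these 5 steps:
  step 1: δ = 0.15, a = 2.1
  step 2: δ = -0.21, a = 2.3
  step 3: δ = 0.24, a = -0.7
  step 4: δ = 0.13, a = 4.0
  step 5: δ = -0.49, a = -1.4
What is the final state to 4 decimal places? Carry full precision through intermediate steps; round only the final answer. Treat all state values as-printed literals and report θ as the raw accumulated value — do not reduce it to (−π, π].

after step 1 (δ=0.15, a=2.1): (-13.793674, -9.089462, -1.638836, 16.005000)
after step 2 (δ=-0.21, a=2.3): (-13.848081, -9.887860, -1.709906, 16.120000)
after step 3 (δ=0.24, a=-0.7): (-13.959843, -10.686074, -1.627722, 16.085000)
after step 4 (δ=0.13, a=4.0): (-14.005600, -11.489021, -1.583911, 16.285000)
after step 5 (δ=-0.49, a=-1.4): (-14.016279, -12.303201, -1.764875, 16.215000)

(-14.0163, -12.3032, -1.7649, 16.2150)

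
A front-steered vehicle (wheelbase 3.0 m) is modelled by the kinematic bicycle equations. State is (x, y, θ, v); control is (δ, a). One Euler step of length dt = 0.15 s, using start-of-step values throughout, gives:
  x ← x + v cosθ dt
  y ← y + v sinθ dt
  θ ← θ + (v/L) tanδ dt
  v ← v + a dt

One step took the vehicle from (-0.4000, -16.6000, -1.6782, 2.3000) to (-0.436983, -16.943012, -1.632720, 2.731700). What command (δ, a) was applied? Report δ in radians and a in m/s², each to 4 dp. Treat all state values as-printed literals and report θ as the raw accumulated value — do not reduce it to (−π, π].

a = (v'−v)/dt = (0.431700)/0.15 = 2.8780
Δθ = θ'−θ = 0.045480;  (v·dt/L) = 2.3000·0.15/3.0 = 0.115000
tan δ = Δθ·L/(v·dt) = 0.395478  →  δ = 0.3766

δ = 0.3766, a = 2.8780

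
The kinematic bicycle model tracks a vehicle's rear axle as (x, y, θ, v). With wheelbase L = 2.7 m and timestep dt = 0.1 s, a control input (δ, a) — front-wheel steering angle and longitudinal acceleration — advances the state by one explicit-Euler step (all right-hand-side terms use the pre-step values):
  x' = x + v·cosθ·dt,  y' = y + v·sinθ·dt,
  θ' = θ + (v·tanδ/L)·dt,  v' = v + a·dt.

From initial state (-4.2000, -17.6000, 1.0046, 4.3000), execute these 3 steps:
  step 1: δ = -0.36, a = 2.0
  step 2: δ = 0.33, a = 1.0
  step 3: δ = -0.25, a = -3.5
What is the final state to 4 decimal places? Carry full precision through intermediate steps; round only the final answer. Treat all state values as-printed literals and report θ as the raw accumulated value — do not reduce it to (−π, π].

(-3.4578, -16.4850, 0.9582, 4.2500)

after step 1 (δ=-0.36, a=2.0): (-3.969337, -17.237103, 0.944654, 4.500000)
after step 2 (δ=0.33, a=1.0): (-3.705627, -16.872470, 1.001742, 4.600000)
after step 3 (δ=-0.25, a=-3.5): (-3.457762, -16.484961, 0.958239, 4.250000)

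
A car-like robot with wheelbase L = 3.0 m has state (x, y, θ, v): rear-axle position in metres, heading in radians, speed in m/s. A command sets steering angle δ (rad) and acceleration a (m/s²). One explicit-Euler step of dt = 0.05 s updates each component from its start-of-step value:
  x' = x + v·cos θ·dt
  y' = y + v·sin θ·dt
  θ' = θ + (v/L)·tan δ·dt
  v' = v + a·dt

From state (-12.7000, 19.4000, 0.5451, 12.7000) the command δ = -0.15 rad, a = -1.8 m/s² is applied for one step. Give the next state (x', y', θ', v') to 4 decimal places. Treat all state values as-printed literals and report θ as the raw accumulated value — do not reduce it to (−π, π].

(-12.1570, 19.7292, 0.5131, 12.6100)

x' = -12.7000 + 12.7000·cos(0.5451)·0.05 = -12.1570
y' = 19.4000 + 12.7000·sin(0.5451)·0.05 = 19.7292
θ' = 0.5451 + (12.7000/3.0)·tan(-0.15)·0.05 = 0.5131
v' = 12.7000 − 1.8000·0.05 = 12.6100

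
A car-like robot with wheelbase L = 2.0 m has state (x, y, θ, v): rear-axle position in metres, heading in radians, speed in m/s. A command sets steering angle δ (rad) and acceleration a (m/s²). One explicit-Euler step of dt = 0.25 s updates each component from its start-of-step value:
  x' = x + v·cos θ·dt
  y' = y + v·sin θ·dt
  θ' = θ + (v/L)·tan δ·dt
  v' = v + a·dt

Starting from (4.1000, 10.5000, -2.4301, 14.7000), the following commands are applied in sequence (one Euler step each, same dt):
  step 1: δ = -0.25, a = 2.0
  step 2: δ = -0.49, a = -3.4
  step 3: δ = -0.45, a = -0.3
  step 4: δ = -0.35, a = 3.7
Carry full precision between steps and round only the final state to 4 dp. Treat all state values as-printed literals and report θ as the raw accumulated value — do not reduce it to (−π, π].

(-4.7068, 13.2497, -5.4306, 15.2000)

after step 1 (δ=-0.25, a=2.0): (1.316599, 8.100354, -2.899291, 15.200000)
after step 2 (δ=-0.49, a=-3.4): (-2.372396, 7.188590, -3.912728, 14.350000)
after step 3 (δ=-0.45, a=-0.3): (-4.945063, 9.688898, -4.779208, 14.275000)
after step 4 (δ=-0.35, a=3.7): (-4.706779, 13.249684, -5.430556, 15.200000)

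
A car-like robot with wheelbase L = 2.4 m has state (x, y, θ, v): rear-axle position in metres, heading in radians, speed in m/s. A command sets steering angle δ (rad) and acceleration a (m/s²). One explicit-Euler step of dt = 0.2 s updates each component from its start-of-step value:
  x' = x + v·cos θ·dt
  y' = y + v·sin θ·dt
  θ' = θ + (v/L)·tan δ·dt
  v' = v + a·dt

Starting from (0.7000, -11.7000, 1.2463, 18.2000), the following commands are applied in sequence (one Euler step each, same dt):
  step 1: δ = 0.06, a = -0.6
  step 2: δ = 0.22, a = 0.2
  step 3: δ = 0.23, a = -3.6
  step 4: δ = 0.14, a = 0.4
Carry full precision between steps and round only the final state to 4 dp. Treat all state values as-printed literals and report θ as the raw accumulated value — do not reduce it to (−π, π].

(0.7864, 1.9953, 2.2322, 17.4800)

after step 1 (δ=0.06, a=-0.6): (1.860546, -8.249966, 1.337409, 18.080000)
after step 2 (δ=0.22, a=0.2): (2.696833, -4.732001, 1.674329, 18.120000)
after step 3 (δ=0.23, a=-3.6): (2.322300, -1.127407, 2.027886, 17.400000)
after step 4 (δ=0.14, a=0.4): (0.786443, 1.995340, 2.232223, 17.480000)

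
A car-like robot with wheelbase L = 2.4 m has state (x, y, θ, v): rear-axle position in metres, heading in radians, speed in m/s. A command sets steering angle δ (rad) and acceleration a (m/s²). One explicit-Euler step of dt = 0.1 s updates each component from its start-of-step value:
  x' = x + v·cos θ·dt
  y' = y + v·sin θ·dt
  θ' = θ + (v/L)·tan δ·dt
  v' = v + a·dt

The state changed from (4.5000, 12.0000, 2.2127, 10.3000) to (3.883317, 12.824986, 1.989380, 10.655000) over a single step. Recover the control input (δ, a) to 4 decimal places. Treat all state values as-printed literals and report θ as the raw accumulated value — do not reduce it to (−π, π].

a = (v'−v)/dt = (0.355000)/0.1 = 3.5500
Δθ = θ'−θ = -0.223320;  (v·dt/L) = 10.3000·0.1/2.4 = 0.429167
tan δ = Δθ·L/(v·dt) = -0.520357  →  δ = -0.4798

δ = -0.4798, a = 3.5500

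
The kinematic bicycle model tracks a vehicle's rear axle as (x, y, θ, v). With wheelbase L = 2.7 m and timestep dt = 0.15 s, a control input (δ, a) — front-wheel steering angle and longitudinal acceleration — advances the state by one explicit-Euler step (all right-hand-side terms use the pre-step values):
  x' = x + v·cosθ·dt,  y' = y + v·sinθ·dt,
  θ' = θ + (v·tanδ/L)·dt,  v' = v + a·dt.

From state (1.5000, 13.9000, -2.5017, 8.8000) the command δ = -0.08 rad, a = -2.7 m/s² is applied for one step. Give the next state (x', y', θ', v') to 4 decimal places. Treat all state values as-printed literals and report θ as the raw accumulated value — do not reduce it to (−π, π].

(0.4411, 13.1118, -2.5409, 8.3950)

x' = 1.5000 + 8.8000·cos(-2.5017)·0.15 = 0.4411
y' = 13.9000 + 8.8000·sin(-2.5017)·0.15 = 13.1118
θ' = -2.5017 + (8.8000/2.7)·tan(-0.08)·0.15 = -2.5409
v' = 8.8000 − 2.7000·0.15 = 8.3950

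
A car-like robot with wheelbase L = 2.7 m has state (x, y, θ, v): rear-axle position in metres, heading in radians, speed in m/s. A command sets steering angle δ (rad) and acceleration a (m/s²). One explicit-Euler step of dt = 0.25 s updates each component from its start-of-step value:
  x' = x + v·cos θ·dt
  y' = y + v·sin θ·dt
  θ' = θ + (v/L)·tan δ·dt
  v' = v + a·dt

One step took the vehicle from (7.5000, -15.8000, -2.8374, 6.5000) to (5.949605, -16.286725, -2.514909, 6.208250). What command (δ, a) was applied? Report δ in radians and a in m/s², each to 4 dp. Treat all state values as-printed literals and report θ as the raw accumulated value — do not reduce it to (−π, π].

δ = 0.4919, a = -1.1670

a = (v'−v)/dt = (-0.291750)/0.25 = -1.1670
Δθ = θ'−θ = 0.322491;  (v·dt/L) = 6.5000·0.25/2.7 = 0.601852
tan δ = Δθ·L/(v·dt) = 0.535831  →  δ = 0.4919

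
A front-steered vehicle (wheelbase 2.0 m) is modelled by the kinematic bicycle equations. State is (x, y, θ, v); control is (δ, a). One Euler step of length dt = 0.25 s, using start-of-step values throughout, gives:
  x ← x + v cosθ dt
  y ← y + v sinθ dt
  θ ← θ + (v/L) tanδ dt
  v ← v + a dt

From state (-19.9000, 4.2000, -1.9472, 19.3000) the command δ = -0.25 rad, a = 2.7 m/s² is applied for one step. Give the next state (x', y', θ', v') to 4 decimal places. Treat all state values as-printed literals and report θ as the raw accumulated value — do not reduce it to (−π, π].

(-21.6736, -0.2872, -2.5632, 19.9750)

x' = -19.9000 + 19.3000·cos(-1.9472)·0.25 = -21.6736
y' = 4.2000 + 19.3000·sin(-1.9472)·0.25 = -0.2872
θ' = -1.9472 + (19.3000/2.0)·tan(-0.25)·0.25 = -2.5632
v' = 19.3000 + 2.7000·0.25 = 19.9750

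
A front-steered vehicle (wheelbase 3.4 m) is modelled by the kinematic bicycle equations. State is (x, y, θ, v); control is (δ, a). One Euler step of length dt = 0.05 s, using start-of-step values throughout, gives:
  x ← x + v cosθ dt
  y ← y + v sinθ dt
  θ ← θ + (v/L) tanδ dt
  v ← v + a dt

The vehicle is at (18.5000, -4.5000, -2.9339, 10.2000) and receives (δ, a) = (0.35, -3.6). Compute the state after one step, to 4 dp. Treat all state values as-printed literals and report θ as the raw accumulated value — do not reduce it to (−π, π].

(18.0010, -4.6052, -2.8791, 10.0200)

x' = 18.5000 + 10.2000·cos(-2.9339)·0.05 = 18.0010
y' = -4.5000 + 10.2000·sin(-2.9339)·0.05 = -4.6052
θ' = -2.9339 + (10.2000/3.4)·tan(0.35)·0.05 = -2.8791
v' = 10.2000 − 3.6000·0.05 = 10.0200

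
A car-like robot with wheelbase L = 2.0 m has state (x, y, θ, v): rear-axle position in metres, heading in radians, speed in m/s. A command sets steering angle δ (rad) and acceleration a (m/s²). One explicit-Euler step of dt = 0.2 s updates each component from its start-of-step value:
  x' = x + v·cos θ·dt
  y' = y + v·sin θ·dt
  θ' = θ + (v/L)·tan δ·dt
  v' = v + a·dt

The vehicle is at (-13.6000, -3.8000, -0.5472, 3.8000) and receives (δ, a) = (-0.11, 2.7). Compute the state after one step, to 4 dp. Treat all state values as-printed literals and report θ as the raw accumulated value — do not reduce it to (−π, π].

x' = -13.6000 + 3.8000·cos(-0.5472)·0.2 = -12.9510
y' = -3.8000 + 3.8000·sin(-0.5472)·0.2 = -4.1954
θ' = -0.5472 + (3.8000/2.0)·tan(-0.11)·0.2 = -0.5892
v' = 3.8000 + 2.7000·0.2 = 4.3400

(-12.9510, -4.1954, -0.5892, 4.3400)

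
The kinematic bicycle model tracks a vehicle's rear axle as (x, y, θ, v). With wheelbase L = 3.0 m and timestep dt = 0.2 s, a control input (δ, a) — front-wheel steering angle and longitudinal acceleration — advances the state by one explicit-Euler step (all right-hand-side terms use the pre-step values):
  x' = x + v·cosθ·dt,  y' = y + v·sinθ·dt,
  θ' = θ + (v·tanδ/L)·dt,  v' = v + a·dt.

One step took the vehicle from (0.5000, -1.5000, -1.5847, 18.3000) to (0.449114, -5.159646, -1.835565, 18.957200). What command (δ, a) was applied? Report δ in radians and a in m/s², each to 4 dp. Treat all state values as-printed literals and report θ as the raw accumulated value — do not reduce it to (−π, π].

a = (v'−v)/dt = (0.657200)/0.2 = 3.2860
Δθ = θ'−θ = -0.250865;  (v·dt/L) = 18.3000·0.2/3.0 = 1.220000
tan δ = Δθ·L/(v·dt) = -0.205627  →  δ = -0.2028

δ = -0.2028, a = 3.2860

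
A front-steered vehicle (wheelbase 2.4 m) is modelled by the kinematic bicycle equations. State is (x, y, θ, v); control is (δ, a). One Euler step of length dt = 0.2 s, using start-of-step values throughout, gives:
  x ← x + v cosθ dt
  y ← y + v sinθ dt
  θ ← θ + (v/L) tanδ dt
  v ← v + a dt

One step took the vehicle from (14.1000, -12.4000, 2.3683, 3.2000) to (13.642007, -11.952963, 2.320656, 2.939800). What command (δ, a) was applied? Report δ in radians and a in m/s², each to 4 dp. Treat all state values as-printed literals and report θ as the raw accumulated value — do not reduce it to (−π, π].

δ = -0.1768, a = -1.3010

a = (v'−v)/dt = (-0.260200)/0.2 = -1.3010
Δθ = θ'−θ = -0.047644;  (v·dt/L) = 3.2000·0.2/2.4 = 0.266667
tan δ = Δθ·L/(v·dt) = -0.178665  →  δ = -0.1768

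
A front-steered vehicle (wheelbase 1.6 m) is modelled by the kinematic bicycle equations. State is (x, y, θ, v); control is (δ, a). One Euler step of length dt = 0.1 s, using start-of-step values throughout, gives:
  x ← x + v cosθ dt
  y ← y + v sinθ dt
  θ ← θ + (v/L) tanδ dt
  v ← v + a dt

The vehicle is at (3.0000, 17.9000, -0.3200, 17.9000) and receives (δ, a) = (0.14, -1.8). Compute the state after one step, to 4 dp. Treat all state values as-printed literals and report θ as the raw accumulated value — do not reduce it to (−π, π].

x' = 3.0000 + 17.9000·cos(-0.3200)·0.1 = 4.6991
y' = 17.9000 + 17.9000·sin(-0.3200)·0.1 = 17.3369
θ' = -0.3200 + (17.9000/1.6)·tan(0.14)·0.1 = -0.1623
v' = 17.9000 − 1.8000·0.1 = 17.7200

(4.6991, 17.3369, -0.1623, 17.7200)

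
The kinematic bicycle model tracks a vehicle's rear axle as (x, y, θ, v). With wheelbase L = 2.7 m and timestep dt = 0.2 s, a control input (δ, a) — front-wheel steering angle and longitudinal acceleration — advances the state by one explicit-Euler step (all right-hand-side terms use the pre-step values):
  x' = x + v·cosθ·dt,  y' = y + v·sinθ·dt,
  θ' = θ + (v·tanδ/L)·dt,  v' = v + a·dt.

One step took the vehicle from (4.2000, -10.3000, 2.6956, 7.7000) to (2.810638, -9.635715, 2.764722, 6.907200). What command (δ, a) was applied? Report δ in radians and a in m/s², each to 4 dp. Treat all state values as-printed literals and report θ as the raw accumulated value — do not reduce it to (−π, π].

δ = 0.1206, a = -3.9640

a = (v'−v)/dt = (-0.792800)/0.2 = -3.9640
Δθ = θ'−θ = 0.069122;  (v·dt/L) = 7.7000·0.2/2.7 = 0.570370
tan δ = Δθ·L/(v·dt) = 0.121188  →  δ = 0.1206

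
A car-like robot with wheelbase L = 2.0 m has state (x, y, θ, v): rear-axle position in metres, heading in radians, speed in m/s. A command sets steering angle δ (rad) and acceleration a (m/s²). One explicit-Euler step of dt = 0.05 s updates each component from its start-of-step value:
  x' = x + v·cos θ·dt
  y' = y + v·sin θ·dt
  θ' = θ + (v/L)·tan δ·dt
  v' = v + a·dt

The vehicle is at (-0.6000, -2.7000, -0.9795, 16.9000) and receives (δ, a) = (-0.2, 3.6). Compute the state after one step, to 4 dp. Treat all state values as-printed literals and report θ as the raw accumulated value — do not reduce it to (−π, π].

(-0.1290, -3.4015, -1.0651, 17.0800)

x' = -0.6000 + 16.9000·cos(-0.9795)·0.05 = -0.1290
y' = -2.7000 + 16.9000·sin(-0.9795)·0.05 = -3.4015
θ' = -0.9795 + (16.9000/2.0)·tan(-0.2)·0.05 = -1.0651
v' = 16.9000 + 3.6000·0.05 = 17.0800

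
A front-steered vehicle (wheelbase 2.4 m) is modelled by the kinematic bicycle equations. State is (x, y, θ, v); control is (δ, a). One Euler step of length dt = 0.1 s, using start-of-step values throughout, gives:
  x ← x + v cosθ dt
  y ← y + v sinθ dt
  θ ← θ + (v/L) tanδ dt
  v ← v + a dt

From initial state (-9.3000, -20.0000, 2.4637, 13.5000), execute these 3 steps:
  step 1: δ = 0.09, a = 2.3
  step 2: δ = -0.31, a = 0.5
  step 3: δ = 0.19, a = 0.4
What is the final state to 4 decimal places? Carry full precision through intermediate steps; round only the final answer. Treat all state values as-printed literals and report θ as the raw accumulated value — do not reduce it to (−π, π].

(-12.4130, -17.3492, 2.4416, 13.8200)

after step 1 (δ=0.09, a=2.3): (-10.351510, -19.153343, 2.514462, 13.730000)
after step 2 (δ=-0.31, a=0.5): (-11.463248, -18.347634, 2.331208, 13.780000)
after step 3 (δ=0.19, a=0.4): (-12.412993, -17.349201, 2.441632, 13.820000)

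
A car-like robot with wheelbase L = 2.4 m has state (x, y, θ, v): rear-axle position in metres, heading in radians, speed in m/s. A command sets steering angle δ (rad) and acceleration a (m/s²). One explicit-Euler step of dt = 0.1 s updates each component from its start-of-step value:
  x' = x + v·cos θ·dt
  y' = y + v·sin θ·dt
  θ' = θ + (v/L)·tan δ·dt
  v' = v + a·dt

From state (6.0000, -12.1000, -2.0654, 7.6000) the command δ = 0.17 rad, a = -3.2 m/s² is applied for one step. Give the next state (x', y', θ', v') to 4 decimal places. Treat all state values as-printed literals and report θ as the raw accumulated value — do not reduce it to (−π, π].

x' = 6.0000 + 7.6000·cos(-2.0654)·0.1 = 5.6392
y' = -12.1000 + 7.6000·sin(-2.0654)·0.1 = -12.7689
θ' = -2.0654 + (7.6000/2.4)·tan(0.17)·0.1 = -2.0110
v' = 7.6000 − 3.2000·0.1 = 7.2800

(5.6392, -12.7689, -2.0110, 7.2800)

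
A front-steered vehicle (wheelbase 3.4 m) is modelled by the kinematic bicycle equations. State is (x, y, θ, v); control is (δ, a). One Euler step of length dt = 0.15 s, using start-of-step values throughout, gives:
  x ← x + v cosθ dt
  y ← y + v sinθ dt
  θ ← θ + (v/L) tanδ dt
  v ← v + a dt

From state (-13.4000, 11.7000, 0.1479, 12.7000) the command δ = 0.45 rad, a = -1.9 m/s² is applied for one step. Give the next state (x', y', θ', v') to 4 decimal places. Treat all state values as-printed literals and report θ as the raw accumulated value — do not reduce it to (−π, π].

(-11.5158, 11.9807, 0.4186, 12.4150)

x' = -13.4000 + 12.7000·cos(0.1479)·0.15 = -11.5158
y' = 11.7000 + 12.7000·sin(0.1479)·0.15 = 11.9807
θ' = 0.1479 + (12.7000/3.4)·tan(0.45)·0.15 = 0.4186
v' = 12.7000 − 1.9000·0.15 = 12.4150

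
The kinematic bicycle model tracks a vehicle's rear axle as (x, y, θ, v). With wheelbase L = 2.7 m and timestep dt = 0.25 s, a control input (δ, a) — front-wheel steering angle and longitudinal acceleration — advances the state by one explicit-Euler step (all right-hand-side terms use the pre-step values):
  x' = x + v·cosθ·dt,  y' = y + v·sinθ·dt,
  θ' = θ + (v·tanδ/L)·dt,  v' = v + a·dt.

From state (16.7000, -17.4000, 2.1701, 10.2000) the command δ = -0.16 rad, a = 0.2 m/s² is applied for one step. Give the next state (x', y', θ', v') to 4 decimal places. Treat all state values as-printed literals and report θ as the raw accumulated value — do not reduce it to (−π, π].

x' = 16.7000 + 10.2000·cos(2.1701)·0.25 = 15.2616
y' = -17.4000 + 10.2000·sin(2.1701)·0.25 = -15.2944
θ' = 2.1701 + (10.2000/2.7)·tan(-0.16)·0.25 = 2.0177
v' = 10.2000 + 0.2000·0.25 = 10.2500

(15.2616, -15.2944, 2.0177, 10.2500)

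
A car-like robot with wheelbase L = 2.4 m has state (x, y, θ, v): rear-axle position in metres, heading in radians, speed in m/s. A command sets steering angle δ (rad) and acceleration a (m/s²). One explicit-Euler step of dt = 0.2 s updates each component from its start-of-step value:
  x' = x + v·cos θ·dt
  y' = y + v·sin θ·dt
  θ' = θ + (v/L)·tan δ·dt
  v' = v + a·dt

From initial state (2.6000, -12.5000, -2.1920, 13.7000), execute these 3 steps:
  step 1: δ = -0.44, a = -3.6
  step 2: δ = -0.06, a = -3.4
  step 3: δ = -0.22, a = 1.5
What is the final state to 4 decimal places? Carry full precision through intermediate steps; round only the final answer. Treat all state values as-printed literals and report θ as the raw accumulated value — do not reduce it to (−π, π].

after step 1 (δ=-0.44, a=-3.6): (1.005281, -14.728109, -2.729474, 12.980000)
after step 2 (δ=-0.06, a=-3.4): (-1.373368, -15.767940, -2.794452, 12.300000)
after step 3 (δ=-0.22, a=1.5): (-3.686628, -16.604856, -3.023662, 12.600000)

(-3.6866, -16.6049, -3.0237, 12.6000)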